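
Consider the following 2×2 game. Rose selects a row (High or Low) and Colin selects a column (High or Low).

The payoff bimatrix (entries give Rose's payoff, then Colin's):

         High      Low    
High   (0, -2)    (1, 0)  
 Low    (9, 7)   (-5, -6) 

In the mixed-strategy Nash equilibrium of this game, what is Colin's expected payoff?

-4/5

First find p, the probability Rose plays High, from Colin's indifference between High and Low: −2p + 7(1−p) = −6(1−p), giving p = 13/15.
Since Colin is indifferent in equilibrium, Colin's expected payoff equals the payoff from either column against (13/15, 2/15). Using High: −2(13/15) + 7(2/15) = -4/5.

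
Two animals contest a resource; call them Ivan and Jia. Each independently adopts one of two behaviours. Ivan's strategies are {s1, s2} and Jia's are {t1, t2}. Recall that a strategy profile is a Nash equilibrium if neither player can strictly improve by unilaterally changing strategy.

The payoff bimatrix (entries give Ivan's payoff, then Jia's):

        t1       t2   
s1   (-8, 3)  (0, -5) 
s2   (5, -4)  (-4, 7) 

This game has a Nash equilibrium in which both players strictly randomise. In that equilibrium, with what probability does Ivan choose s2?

8/19

Let x be the probability that Ivan plays s1. In a completely mixed equilibrium, Jia must be indifferent between t1 and t2.
Jia's expected payoff from t1 is 3x − 4(1−x); from t2 it is −5x + 7(1−x).
Setting these equal: 7x − 4 = −12x + 7, so x = 11/19.
Therefore Ivan plays s2 with probability 1 − 11/19 = 8/19.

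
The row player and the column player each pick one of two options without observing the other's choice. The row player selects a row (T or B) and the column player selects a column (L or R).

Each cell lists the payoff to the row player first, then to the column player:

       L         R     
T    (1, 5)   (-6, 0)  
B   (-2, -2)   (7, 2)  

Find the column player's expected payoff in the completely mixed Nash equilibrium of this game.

10/9

First find x, the probability the row player plays T, from the column player's indifference between L and R: 5x − 2(1−x) = 2(1−x), giving x = 4/9.
Since the column player is indifferent in equilibrium, the column player's expected payoff equals the payoff from either column against (4/9, 5/9). Using L: 5(4/9) − 2(5/9) = 10/9.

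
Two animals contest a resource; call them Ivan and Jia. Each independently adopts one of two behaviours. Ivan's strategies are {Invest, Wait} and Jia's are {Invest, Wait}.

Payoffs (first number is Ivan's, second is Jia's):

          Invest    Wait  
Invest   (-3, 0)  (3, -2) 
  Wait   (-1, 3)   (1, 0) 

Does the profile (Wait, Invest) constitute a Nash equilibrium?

Yes

At (Wait, Invest), Ivan earns -1; switching to Invest would give -3, so Ivan has no profitable deviation.
Jia earns 3; switching to Wait would give 0, so Jia has no profitable deviation.
Neither player can gain by a unilateral deviation, so this profile is a Nash equilibrium.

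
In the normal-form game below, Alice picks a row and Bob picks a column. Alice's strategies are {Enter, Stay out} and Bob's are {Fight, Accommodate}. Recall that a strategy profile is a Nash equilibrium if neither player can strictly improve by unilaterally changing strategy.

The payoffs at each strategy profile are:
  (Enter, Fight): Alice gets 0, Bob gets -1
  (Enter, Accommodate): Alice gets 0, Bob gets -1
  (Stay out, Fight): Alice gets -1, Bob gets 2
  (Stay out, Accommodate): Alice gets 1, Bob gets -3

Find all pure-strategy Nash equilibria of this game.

(Enter, Fight)

(Enter, Fight): Alice gets 0 ≥ -1 from Stay out, and Bob gets -1 ≥ -1 from Accommodate — Nash equilibrium.
(Enter, Accommodate): Alice prefers Stay out (1 > 0) — not an equilibrium.
(Stay out, Fight): Alice prefers Enter (0 > -1) — not an equilibrium.
(Stay out, Accommodate): Bob prefers Fight (2 > -3) — not an equilibrium.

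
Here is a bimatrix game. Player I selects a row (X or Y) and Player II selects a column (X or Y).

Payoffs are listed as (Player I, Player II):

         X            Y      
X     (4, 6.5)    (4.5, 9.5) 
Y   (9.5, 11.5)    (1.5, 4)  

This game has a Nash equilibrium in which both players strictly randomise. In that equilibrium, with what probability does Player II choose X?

6/17

Let y be the probability that Player II plays X. In a completely mixed equilibrium, Player I must be indifferent between X and Y.
Player I's expected payoff from X is 4y + 4.5(1−y); from Y it is 9.5y + 1.5(1−y).
Setting these equal: −0.5y + 4.5 = 8y + 1.5, so y = 6/17.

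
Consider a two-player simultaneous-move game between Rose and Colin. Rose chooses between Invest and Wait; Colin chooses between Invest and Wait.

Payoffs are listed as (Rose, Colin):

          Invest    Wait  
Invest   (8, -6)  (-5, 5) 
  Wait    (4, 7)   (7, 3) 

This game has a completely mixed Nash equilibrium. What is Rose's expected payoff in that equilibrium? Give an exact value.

First find q, the probability Colin plays Invest, from Rose's indifference between Invest and Wait: 8q − 5(1−q) = 4q + 7(1−q), giving q = 3/4.
Since Rose is indifferent in equilibrium, Rose's expected payoff equals the payoff from either row against (3/4, 1/4). Using Invest: 8(3/4) − 5(1/4) = 19/4.

19/4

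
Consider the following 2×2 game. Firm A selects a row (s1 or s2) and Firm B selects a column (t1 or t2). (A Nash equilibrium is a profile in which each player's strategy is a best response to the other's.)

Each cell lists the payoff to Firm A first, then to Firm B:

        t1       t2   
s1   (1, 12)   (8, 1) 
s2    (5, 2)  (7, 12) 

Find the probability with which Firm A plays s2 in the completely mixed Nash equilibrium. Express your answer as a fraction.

11/21

Let p be the probability that Firm A plays s1. In a completely mixed equilibrium, Firm B must be indifferent between t1 and t2.
Firm B's expected payoff from t1 is 12p + 2(1−p); from t2 it is p + 12(1−p).
Setting these equal: 10p + 2 = −11p + 12, so p = 10/21.
Therefore Firm A plays s2 with probability 1 − 10/21 = 11/21.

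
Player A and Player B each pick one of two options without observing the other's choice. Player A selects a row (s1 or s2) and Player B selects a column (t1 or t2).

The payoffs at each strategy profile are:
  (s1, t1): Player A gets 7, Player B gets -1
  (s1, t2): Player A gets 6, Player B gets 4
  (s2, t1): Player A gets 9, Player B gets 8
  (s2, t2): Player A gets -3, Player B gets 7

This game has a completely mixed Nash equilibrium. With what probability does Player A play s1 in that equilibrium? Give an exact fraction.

Let x be the probability that Player A plays s1. In a completely mixed equilibrium, Player B must be indifferent between t1 and t2.
Player B's expected payoff from t1 is −x + 8(1−x); from t2 it is 4x + 7(1−x).
Setting these equal: −9x + 8 = −3x + 7, so x = 1/6.

1/6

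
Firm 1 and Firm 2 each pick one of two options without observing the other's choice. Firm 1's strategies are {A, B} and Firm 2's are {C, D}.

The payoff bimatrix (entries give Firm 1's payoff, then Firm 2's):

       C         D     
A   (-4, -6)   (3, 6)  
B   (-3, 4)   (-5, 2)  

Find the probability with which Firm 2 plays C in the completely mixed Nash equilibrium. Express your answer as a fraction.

8/9

Let q be the probability that Firm 2 plays C. In a completely mixed equilibrium, Firm 1 must be indifferent between A and B.
Firm 1's expected payoff from A is −4q + 3(1−q); from B it is −3q − 5(1−q).
Setting these equal: −7q + 3 = 2q − 5, so q = 8/9.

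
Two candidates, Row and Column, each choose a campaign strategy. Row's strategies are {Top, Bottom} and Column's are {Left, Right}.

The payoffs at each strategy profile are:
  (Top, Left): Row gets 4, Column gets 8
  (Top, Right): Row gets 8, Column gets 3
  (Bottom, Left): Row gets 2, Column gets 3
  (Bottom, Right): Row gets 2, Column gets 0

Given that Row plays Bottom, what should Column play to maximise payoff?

Against Bottom, Column earns 3 from Left and 0 from Right.
So Left is the best response.

Left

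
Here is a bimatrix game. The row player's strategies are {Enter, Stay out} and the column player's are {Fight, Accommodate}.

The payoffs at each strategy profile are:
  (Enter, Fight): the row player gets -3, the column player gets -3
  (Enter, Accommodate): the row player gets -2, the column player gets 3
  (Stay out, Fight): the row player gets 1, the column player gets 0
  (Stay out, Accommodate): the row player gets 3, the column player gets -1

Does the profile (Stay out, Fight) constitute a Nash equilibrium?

At (Stay out, Fight), the row player earns 1; switching to Enter would give -3, so the row player has no profitable deviation.
The column player earns 0; switching to Accommodate would give -1, so the column player has no profitable deviation.
Neither player can gain by a unilateral deviation, so this profile is a Nash equilibrium.

Yes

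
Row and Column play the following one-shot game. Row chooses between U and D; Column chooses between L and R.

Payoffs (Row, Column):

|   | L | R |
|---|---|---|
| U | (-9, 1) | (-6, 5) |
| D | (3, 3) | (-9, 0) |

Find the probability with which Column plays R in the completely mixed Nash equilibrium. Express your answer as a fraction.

4/5

Let y be the probability that Column plays L. In a completely mixed equilibrium, Row must be indifferent between U and D.
Row's expected payoff from U is −9y − 6(1−y); from D it is 3y − 9(1−y).
Setting these equal: −3y − 6 = 12y − 9, so y = 1/5.
Therefore Column plays R with probability 1 − 1/5 = 4/5.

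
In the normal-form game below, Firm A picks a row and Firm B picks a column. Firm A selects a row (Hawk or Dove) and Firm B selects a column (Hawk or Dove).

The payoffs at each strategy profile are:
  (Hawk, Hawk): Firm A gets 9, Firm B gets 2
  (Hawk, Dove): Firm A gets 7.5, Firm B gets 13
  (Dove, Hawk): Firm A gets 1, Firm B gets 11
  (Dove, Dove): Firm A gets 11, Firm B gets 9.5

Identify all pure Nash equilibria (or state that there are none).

none

(Hawk, Hawk): Firm B prefers Dove (13 > 2) — not an equilibrium.
(Hawk, Dove): Firm A prefers Dove (11 > 7.5) — not an equilibrium.
(Dove, Hawk): Firm A prefers Hawk (9 > 1) — not an equilibrium.
(Dove, Dove): Firm B prefers Hawk (11 > 9.5) — not an equilibrium.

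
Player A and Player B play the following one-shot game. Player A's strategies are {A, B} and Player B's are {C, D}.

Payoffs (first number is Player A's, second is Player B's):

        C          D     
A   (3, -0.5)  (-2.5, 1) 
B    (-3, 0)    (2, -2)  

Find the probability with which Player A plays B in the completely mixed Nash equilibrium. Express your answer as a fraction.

Let p be the probability that Player A plays A. In a completely mixed equilibrium, Player B must be indifferent between C and D.
Player B's expected payoff from C is −0.5p; from D it is p − 2(1−p).
Setting these equal: −0.5p = 3p − 2, so p = 4/7.
Therefore Player A plays B with probability 1 − 4/7 = 3/7.

3/7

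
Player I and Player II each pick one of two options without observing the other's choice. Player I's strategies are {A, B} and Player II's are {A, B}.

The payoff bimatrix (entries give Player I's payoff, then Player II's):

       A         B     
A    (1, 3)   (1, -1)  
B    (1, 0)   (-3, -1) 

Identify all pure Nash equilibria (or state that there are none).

(A, A): Player I gets 1 ≥ 1 from B, and Player II gets 3 ≥ -1 from B — Nash equilibrium.
(A, B): Player II prefers A (3 > -1) — not an equilibrium.
(B, A): Player I gets 1 ≥ 1 from A, and Player II gets 0 ≥ -1 from B — Nash equilibrium.
(B, B): Player I prefers A (1 > -3); Player II prefers A (0 > -1) — not an equilibrium.

(A, A) and (B, A)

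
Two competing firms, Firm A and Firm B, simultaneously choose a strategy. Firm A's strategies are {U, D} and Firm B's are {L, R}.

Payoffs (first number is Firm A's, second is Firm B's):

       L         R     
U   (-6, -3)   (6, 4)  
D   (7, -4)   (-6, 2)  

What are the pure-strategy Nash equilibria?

(U, R)

(U, L): Firm A prefers D (7 > -6); Firm B prefers R (4 > -3) — not an equilibrium.
(U, R): Firm A gets 6 ≥ -6 from D, and Firm B gets 4 ≥ -3 from L — Nash equilibrium.
(D, L): Firm B prefers R (2 > -4) — not an equilibrium.
(D, R): Firm A prefers U (6 > -6) — not an equilibrium.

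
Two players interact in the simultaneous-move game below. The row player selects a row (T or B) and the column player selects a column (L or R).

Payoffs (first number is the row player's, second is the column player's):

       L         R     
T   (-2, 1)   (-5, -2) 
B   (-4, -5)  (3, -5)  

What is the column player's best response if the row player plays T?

L

Against T, the column player earns 1 from L and -2 from R.
So L is the best response.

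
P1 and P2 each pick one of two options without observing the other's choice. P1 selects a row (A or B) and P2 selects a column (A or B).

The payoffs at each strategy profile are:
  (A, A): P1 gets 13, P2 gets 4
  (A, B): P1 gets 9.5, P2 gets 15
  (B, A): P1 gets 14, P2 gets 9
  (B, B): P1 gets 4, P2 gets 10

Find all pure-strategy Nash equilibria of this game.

(A, A): P1 prefers B (14 > 13); P2 prefers B (15 > 4) — not an equilibrium.
(A, B): P1 gets 9.5 ≥ 4 from B, and P2 gets 15 ≥ 4 from A — Nash equilibrium.
(B, A): P2 prefers B (10 > 9) — not an equilibrium.
(B, B): P1 prefers A (9.5 > 4) — not an equilibrium.

(A, B)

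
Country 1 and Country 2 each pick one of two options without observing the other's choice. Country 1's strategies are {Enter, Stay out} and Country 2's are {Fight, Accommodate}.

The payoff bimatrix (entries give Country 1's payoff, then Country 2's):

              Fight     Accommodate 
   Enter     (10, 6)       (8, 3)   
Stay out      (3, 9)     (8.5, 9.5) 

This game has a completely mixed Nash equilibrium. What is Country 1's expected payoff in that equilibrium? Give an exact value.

122/15

First find q, the probability Country 2 plays Fight, from Country 1's indifference between Enter and Stay out: 10q + 8(1−q) = 3q + 8.5(1−q), giving q = 1/15.
Since Country 1 is indifferent in equilibrium, Country 1's expected payoff equals the payoff from either row against (1/15, 14/15). Using Enter: 10(1/15) + 8(14/15) = 122/15.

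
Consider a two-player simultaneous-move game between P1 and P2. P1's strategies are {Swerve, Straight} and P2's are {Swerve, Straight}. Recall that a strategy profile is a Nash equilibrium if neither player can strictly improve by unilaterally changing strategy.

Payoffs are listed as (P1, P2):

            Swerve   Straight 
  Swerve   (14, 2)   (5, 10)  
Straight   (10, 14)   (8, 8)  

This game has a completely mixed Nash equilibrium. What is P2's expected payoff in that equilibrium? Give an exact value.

62/7

First find p, the probability P1 plays Swerve, from P2's indifference between Swerve and Straight: 2p + 14(1−p) = 10p + 8(1−p), giving p = 3/7.
Since P2 is indifferent in equilibrium, P2's expected payoff equals the payoff from either column against (3/7, 4/7). Using Swerve: 2(3/7) + 14(4/7) = 62/7.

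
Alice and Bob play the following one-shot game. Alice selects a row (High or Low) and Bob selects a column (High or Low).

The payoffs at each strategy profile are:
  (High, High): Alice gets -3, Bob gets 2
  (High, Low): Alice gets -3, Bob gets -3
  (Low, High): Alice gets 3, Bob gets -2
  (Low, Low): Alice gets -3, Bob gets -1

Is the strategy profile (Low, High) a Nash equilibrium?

At (Low, High), Alice earns 3; switching to High would give -3, so Alice has no profitable deviation.
Bob earns -2; switching to Low would give -1, so Bob would deviate.
Since at least one player can profitably deviate, this is not a Nash equilibrium.

No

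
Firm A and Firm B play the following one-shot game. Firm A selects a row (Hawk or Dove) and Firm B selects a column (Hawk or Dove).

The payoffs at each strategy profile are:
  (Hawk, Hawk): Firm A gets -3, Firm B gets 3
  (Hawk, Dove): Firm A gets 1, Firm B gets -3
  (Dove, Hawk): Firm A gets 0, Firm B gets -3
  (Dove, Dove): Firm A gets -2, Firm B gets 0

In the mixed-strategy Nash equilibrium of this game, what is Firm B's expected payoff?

First find p, the probability Firm A plays Hawk, from Firm B's indifference between Hawk and Dove: 3p − 3(1−p) = −3p, giving p = 1/3.
Since Firm B is indifferent in equilibrium, Firm B's expected payoff equals the payoff from either column against (1/3, 2/3). Using Hawk: 3(1/3) − 3(2/3) = -1.

-1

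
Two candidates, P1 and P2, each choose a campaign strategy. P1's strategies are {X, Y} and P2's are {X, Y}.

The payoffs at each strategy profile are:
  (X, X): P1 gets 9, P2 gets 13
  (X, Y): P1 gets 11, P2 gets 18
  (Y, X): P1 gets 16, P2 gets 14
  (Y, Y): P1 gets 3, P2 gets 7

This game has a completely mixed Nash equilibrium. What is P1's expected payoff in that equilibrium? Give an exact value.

149/15

First find q, the probability P2 plays X, from P1's indifference between X and Y: 9q + 11(1−q) = 16q + 3(1−q), giving q = 8/15.
Since P1 is indifferent in equilibrium, P1's expected payoff equals the payoff from either row against (8/15, 7/15). Using X: 9(8/15) + 11(7/15) = 149/15.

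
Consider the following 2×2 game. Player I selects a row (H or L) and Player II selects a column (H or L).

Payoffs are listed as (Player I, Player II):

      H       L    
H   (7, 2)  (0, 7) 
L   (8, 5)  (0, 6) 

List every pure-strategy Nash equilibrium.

(H, L) and (L, L)

(H, H): Player I prefers L (8 > 7); Player II prefers L (7 > 2) — not an equilibrium.
(H, L): Player I gets 0 ≥ 0 from L, and Player II gets 7 ≥ 2 from H — Nash equilibrium.
(L, H): Player II prefers L (6 > 5) — not an equilibrium.
(L, L): Player I gets 0 ≥ 0 from H, and Player II gets 6 ≥ 5 from H — Nash equilibrium.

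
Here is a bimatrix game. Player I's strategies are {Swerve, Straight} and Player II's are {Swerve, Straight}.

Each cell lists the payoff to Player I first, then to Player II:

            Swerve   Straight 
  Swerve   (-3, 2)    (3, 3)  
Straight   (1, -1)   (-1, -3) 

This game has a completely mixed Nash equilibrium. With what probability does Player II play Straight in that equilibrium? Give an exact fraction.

1/2

Let c be the probability that Player II plays Swerve. In a completely mixed equilibrium, Player I must be indifferent between Swerve and Straight.
Player I's expected payoff from Swerve is −3c + 3(1−c); from Straight it is c − (1−c).
Setting these equal: −6c + 3 = 2c − 1, so c = 1/2.
Therefore Player II plays Straight with probability 1 − 1/2 = 1/2.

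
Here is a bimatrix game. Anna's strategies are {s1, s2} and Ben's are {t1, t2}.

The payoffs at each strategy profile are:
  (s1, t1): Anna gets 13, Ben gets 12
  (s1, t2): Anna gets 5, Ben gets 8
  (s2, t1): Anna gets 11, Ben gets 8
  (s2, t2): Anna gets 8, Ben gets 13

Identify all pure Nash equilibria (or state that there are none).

(s1, t1): Anna gets 13 ≥ 11 from s2, and Ben gets 12 ≥ 8 from t2 — Nash equilibrium.
(s1, t2): Anna prefers s2 (8 > 5); Ben prefers t1 (12 > 8) — not an equilibrium.
(s2, t1): Anna prefers s1 (13 > 11); Ben prefers t2 (13 > 8) — not an equilibrium.
(s2, t2): Anna gets 8 ≥ 5 from s1, and Ben gets 13 ≥ 8 from t1 — Nash equilibrium.

(s1, t1) and (s2, t2)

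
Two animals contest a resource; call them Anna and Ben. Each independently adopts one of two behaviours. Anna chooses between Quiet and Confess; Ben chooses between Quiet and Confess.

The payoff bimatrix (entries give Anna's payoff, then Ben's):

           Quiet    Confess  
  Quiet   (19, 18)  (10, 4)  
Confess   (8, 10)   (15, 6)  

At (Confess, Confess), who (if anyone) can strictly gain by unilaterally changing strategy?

Ben

Anna at (Confess, Confess) earns 15; deviating to Quiet yields 10 — not better.
Ben earns 6; deviating to Quiet yields 10 — a strict improvement.
Only Ben has a strictly profitable deviation.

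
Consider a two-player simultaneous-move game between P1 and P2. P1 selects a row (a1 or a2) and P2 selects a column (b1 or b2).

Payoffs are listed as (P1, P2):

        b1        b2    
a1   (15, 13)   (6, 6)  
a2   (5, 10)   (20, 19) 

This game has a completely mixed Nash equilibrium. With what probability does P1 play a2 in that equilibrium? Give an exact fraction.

Let x be the probability that P1 plays a1. In a completely mixed equilibrium, P2 must be indifferent between b1 and b2.
P2's expected payoff from b1 is 13x + 10(1−x); from b2 it is 6x + 19(1−x).
Setting these equal: 3x + 10 = −13x + 19, so x = 9/16.
Therefore P1 plays a2 with probability 1 − 9/16 = 7/16.

7/16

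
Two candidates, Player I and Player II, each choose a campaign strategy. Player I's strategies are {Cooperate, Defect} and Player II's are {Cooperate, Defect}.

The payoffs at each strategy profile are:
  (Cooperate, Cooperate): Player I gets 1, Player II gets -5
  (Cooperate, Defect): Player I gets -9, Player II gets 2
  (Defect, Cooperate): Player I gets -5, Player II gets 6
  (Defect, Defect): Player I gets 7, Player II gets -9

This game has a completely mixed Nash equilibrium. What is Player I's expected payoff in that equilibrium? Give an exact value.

-19/11

First find q, the probability Player II plays Cooperate, from Player I's indifference between Cooperate and Defect: q − 9(1−q) = −5q + 7(1−q), giving q = 8/11.
Since Player I is indifferent in equilibrium, Player I's expected payoff equals the payoff from either row against (8/11, 3/11). Using Cooperate: (8/11) − 9(3/11) = -19/11.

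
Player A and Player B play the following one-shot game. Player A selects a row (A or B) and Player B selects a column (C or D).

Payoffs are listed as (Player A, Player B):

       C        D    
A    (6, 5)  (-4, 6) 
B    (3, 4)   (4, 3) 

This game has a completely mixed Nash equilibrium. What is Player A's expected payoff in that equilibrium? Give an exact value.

First find q, the probability Player B plays C, from Player A's indifference between A and B: 6q − 4(1−q) = 3q + 4(1−q), giving q = 8/11.
Since Player A is indifferent in equilibrium, Player A's expected payoff equals the payoff from either row against (8/11, 3/11). Using A: 6(8/11) − 4(3/11) = 36/11.

36/11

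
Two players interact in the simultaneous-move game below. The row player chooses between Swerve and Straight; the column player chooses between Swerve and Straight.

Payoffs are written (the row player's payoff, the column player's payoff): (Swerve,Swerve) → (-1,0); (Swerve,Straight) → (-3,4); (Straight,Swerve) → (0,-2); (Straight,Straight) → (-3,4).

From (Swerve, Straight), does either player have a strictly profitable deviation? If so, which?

The row player at (Swerve, Straight) earns -3; deviating to Straight yields -3 — not better.
The column player earns 4; deviating to Swerve yields 0 — not better.
Neither player can strictly improve; the profile is a Nash equilibrium.

Neither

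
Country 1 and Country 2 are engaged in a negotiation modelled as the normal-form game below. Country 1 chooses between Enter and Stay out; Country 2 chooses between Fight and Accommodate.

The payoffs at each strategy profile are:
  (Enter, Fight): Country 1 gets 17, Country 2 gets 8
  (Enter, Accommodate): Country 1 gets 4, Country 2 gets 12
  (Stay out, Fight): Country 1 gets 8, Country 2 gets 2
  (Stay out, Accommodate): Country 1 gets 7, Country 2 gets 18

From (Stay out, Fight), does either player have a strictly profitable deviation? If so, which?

Both

Country 1 at (Stay out, Fight) earns 8; deviating to Enter yields 17 — a strict improvement.
Country 2 earns 2; deviating to Accommodate yields 18 — a strict improvement.
Both Country 1 and Country 2 have strictly profitable deviations.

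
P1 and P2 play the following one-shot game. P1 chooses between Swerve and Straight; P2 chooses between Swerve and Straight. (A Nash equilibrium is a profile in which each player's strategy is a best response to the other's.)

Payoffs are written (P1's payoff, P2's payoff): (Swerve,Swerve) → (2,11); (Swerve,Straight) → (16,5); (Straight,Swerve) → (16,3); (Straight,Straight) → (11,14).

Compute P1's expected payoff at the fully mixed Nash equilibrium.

First find y, the probability P2 plays Swerve, from P1's indifference between Swerve and Straight: 2y + 16(1−y) = 16y + 11(1−y), giving y = 5/19.
Since P1 is indifferent in equilibrium, P1's expected payoff equals the payoff from either row against (5/19, 14/19). Using Swerve: 2(5/19) + 16(14/19) = 234/19.

234/19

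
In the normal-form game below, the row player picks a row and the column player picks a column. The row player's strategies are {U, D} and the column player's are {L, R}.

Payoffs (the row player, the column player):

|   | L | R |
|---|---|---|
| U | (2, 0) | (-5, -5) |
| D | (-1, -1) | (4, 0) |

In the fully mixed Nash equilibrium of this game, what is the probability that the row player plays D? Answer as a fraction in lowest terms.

Let p be the probability that the row player plays U. In a completely mixed equilibrium, the column player must be indifferent between L and R.
The column player's expected payoff from L is −(1−p); from R it is −5p.
Setting these equal: p − 1 = −5p, so p = 1/6.
Therefore the row player plays D with probability 1 − 1/6 = 5/6.

5/6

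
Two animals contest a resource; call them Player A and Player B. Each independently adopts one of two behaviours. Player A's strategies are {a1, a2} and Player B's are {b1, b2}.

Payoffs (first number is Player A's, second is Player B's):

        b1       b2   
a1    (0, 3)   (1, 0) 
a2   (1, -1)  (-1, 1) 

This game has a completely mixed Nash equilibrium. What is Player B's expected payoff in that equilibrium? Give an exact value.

3/5

First find x, the probability Player A plays a1, from Player B's indifference between b1 and b2: 3x − (1−x) = (1−x), giving x = 2/5.
Since Player B is indifferent in equilibrium, Player B's expected payoff equals the payoff from either column against (2/5, 3/5). Using b1: 3(2/5) − (3/5) = 3/5.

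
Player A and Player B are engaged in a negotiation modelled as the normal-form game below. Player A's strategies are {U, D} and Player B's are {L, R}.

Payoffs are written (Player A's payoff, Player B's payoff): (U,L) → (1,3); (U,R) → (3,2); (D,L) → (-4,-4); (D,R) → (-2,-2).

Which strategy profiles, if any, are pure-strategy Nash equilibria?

(U, L): Player A gets 1 ≥ -4 from D, and Player B gets 3 ≥ 2 from R — Nash equilibrium.
(U, R): Player B prefers L (3 > 2) — not an equilibrium.
(D, L): Player A prefers U (1 > -4); Player B prefers R (-2 > -4) — not an equilibrium.
(D, R): Player A prefers U (3 > -2) — not an equilibrium.

(U, L)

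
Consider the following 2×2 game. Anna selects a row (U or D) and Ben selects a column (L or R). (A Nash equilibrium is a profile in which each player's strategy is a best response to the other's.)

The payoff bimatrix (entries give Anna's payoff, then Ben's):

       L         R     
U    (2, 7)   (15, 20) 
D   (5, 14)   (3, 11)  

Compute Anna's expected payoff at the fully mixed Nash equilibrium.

First find q, the probability Ben plays L, from Anna's indifference between U and D: 2q + 15(1−q) = 5q + 3(1−q), giving q = 4/5.
Since Anna is indifferent in equilibrium, Anna's expected payoff equals the payoff from either row against (4/5, 1/5). Using U: 2(4/5) + 15(1/5) = 23/5.

23/5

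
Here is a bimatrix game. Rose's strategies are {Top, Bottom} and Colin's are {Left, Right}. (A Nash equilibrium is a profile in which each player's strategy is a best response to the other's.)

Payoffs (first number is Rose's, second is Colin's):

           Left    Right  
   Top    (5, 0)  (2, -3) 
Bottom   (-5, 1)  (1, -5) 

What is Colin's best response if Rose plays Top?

Left

Against Top, Colin earns 0 from Left and -3 from Right.
So Left is the best response.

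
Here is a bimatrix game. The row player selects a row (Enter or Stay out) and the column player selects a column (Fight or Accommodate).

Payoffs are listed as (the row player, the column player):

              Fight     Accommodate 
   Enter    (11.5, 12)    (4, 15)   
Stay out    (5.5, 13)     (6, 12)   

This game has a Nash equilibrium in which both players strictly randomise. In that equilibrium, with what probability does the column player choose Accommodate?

3/4

Let c be the probability that the column player plays Fight. In a completely mixed equilibrium, the row player must be indifferent between Enter and Stay out.
The row player's expected payoff from Enter is 11.5c + 4(1−c); from Stay out it is 5.5c + 6(1−c).
Setting these equal: 7.5c + 4 = −0.5c + 6, so c = 1/4.
Therefore the column player plays Accommodate with probability 1 − 1/4 = 3/4.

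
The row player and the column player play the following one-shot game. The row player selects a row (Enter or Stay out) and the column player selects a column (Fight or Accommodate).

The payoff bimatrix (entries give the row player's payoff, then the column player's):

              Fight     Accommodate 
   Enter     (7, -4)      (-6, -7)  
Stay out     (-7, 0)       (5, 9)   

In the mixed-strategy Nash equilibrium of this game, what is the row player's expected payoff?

-7/25

First find y, the probability the column player plays Fight, from the row player's indifference between Enter and Stay out: 7y − 6(1−y) = −7y + 5(1−y), giving y = 11/25.
Since the row player is indifferent in equilibrium, the row player's expected payoff equals the payoff from either row against (11/25, 14/25). Using Enter: 7(11/25) − 6(14/25) = -7/25.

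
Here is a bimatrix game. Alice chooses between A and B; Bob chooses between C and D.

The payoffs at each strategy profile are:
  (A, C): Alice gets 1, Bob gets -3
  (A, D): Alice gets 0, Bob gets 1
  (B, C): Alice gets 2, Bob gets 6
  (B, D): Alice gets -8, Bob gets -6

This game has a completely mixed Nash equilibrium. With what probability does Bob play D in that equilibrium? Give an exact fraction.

1/9

Let y be the probability that Bob plays C. In a completely mixed equilibrium, Alice must be indifferent between A and B.
Alice's expected payoff from A is y; from B it is 2y − 8(1−y).
Setting these equal: y = 10y − 8, so y = 8/9.
Therefore Bob plays D with probability 1 − 8/9 = 1/9.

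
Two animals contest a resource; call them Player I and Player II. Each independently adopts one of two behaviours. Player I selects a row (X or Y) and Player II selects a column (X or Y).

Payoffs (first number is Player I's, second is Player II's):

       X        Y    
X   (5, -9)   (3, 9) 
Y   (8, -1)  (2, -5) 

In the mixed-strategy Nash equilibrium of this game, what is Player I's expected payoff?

First find q, the probability Player II plays X, from Player I's indifference between X and Y: 5q + 3(1−q) = 8q + 2(1−q), giving q = 1/4.
Since Player I is indifferent in equilibrium, Player I's expected payoff equals the payoff from either row against (1/4, 3/4). Using X: 5(1/4) + 3(3/4) = 7/2.

7/2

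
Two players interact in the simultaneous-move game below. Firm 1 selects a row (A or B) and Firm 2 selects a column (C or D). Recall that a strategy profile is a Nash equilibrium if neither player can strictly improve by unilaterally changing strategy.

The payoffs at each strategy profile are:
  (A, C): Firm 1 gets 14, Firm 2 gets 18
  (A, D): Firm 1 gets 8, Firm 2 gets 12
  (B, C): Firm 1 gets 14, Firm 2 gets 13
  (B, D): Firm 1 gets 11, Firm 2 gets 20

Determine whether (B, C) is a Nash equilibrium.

At (B, C), Firm 1 earns 14; switching to A would give 14, so Firm 1 has no profitable deviation.
Firm 2 earns 13; switching to D would give 20, so Firm 2 would deviate.
Since at least one player can profitably deviate, this is not a Nash equilibrium.

No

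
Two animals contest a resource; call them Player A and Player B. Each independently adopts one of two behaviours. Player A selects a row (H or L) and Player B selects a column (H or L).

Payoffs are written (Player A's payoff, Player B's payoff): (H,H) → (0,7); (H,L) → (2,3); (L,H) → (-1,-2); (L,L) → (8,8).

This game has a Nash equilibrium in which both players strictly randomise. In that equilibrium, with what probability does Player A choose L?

Let x be the probability that Player A plays H. In a completely mixed equilibrium, Player B must be indifferent between H and L.
Player B's expected payoff from H is 7x − 2(1−x); from L it is 3x + 8(1−x).
Setting these equal: 9x − 2 = −5x + 8, so x = 5/7.
Therefore Player A plays L with probability 1 − 5/7 = 2/7.

2/7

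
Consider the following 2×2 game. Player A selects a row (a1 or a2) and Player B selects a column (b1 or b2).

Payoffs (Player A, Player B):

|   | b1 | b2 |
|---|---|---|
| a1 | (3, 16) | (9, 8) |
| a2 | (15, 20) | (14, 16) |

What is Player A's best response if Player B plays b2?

Against b2, Player A earns 9 from a1 and 14 from a2.
So a2 is the best response.

a2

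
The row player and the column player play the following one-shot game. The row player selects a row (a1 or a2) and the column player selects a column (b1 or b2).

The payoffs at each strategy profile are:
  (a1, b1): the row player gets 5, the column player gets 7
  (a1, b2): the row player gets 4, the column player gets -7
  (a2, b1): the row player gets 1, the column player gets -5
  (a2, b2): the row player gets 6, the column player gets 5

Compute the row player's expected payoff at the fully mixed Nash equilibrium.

13/3

First find q, the probability the column player plays b1, from the row player's indifference between a1 and a2: 5q + 4(1−q) = q + 6(1−q), giving q = 1/3.
Since the row player is indifferent in equilibrium, the row player's expected payoff equals the payoff from either row against (1/3, 2/3). Using a1: 5(1/3) + 4(2/3) = 13/3.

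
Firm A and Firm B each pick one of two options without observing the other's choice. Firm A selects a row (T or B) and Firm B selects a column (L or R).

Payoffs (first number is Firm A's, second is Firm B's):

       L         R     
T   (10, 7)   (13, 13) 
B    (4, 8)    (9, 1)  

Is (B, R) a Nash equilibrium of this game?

No

At (B, R), Firm A earns 9; switching to T would give 13, so Firm A would deviate.
Firm B earns 1; switching to L would give 8, so Firm B would deviate.
Since at least one player can profitably deviate, this is not a Nash equilibrium.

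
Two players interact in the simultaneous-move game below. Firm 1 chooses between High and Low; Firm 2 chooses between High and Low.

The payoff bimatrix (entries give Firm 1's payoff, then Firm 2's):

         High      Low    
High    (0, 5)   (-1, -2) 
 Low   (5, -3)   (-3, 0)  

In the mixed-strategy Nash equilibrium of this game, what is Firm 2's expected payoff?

-3/5

First find x, the probability Firm 1 plays High, from Firm 2's indifference between High and Low: 5x − 3(1−x) = −2x, giving x = 3/10.
Since Firm 2 is indifferent in equilibrium, Firm 2's expected payoff equals the payoff from either column against (3/10, 7/10). Using High: 5(3/10) − 3(7/10) = -3/5.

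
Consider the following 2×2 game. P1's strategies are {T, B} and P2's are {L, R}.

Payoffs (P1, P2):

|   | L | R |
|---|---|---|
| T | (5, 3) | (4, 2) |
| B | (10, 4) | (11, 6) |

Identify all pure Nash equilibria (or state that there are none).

(B, R)

(T, L): P1 prefers B (10 > 5) — not an equilibrium.
(T, R): P1 prefers B (11 > 4); P2 prefers L (3 > 2) — not an equilibrium.
(B, L): P2 prefers R (6 > 4) — not an equilibrium.
(B, R): P1 gets 11 ≥ 4 from T, and P2 gets 6 ≥ 4 from L — Nash equilibrium.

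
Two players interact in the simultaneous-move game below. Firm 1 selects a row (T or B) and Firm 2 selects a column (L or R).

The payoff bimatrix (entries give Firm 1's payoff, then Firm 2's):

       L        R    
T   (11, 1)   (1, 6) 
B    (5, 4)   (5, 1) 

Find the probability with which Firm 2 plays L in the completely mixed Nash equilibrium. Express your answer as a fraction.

Let c be the probability that Firm 2 plays L. In a completely mixed equilibrium, Firm 1 must be indifferent between T and B.
Firm 1's expected payoff from T is 11c + (1−c); from B it is 5c + 5(1−c).
Setting these equal: 10c + 1 = 5, so c = 2/5.

2/5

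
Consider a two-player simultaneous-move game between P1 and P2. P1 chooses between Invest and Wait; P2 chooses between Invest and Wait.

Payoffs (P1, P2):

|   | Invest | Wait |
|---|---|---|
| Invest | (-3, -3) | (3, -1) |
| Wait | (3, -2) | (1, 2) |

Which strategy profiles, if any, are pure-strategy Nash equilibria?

(Invest, Wait)

(Invest, Invest): P1 prefers Wait (3 > -3); P2 prefers Wait (-1 > -3) — not an equilibrium.
(Invest, Wait): P1 gets 3 ≥ 1 from Wait, and P2 gets -1 ≥ -3 from Invest — Nash equilibrium.
(Wait, Invest): P2 prefers Wait (2 > -2) — not an equilibrium.
(Wait, Wait): P1 prefers Invest (3 > 1) — not an equilibrium.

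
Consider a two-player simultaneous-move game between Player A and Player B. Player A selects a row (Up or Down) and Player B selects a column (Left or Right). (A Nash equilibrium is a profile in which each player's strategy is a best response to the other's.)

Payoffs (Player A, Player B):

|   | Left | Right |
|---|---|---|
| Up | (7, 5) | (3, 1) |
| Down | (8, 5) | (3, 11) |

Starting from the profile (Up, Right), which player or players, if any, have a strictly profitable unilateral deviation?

Player A at (Up, Right) earns 3; deviating to Down yields 3 — not better.
Player B earns 1; deviating to Left yields 5 — a strict improvement.
Only Player B has a strictly profitable deviation.

Player B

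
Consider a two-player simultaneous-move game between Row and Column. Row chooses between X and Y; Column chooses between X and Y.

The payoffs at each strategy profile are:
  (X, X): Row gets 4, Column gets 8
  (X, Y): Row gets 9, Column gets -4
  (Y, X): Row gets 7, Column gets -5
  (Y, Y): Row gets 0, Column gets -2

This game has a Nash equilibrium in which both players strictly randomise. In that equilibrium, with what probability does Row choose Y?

Let x be the probability that Row plays X. In a completely mixed equilibrium, Column must be indifferent between X and Y.
Column's expected payoff from X is 8x − 5(1−x); from Y it is −4x − 2(1−x).
Setting these equal: 13x − 5 = −2x − 2, so x = 1/5.
Therefore Row plays Y with probability 1 − 1/5 = 4/5.

4/5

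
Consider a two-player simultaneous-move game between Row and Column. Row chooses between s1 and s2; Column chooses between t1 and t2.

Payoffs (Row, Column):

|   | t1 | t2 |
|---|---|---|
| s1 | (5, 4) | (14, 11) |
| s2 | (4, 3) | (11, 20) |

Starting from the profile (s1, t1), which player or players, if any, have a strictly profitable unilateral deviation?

Row at (s1, t1) earns 5; deviating to s2 yields 4 — not better.
Column earns 4; deviating to t2 yields 11 — a strict improvement.
Only Column has a strictly profitable deviation.

Column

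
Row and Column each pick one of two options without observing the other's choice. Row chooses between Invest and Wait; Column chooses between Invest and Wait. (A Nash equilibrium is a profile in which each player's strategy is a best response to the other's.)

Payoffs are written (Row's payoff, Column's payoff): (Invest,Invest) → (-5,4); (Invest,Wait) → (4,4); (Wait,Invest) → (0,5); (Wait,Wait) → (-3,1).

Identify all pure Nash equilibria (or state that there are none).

(Invest, Invest): Row prefers Wait (0 > -5) — not an equilibrium.
(Invest, Wait): Row gets 4 ≥ -3 from Wait, and Column gets 4 ≥ 4 from Invest — Nash equilibrium.
(Wait, Invest): Row gets 0 ≥ -5 from Invest, and Column gets 5 ≥ 1 from Wait — Nash equilibrium.
(Wait, Wait): Row prefers Invest (4 > -3); Column prefers Invest (5 > 1) — not an equilibrium.

(Invest, Wait) and (Wait, Invest)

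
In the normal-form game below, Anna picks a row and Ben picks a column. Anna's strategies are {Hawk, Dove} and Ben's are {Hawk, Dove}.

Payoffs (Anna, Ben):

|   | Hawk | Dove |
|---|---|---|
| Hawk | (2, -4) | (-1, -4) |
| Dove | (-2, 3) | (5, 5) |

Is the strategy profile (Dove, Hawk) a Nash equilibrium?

No

At (Dove, Hawk), Anna earns -2; switching to Hawk would give 2, so Anna would deviate.
Ben earns 3; switching to Dove would give 5, so Ben would deviate.
Since at least one player can profitably deviate, this is not a Nash equilibrium.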